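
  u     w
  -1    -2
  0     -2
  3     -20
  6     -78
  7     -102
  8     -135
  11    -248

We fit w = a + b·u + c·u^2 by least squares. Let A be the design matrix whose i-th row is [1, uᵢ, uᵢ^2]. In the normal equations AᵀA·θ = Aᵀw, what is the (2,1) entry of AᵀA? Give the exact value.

Row 2 ↔ basis u, column 1 ↔ basis 1, so (AᵀA)_{2,1} = Σᵢ u = (-1)·(1) + (0)·(1) + (3)·(1) + (6)·(1) + (7)·(1) + (8)·(1) + (11)·(1) = 34.

34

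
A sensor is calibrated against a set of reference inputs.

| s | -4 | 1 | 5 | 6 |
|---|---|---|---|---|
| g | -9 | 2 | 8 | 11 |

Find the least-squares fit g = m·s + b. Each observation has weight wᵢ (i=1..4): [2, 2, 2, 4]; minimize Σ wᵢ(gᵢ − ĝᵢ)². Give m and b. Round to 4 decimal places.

The normal system AᵀWA·[m, b]ᵀ = AᵀWg is [[228, 28]; [28, 10]]·[m, b]ᵀ = [420, 46]ᵀ.
Determinant 228·10 − 28² = 1496.
m = (420·10 − 28·46)/1496 = 364/187; b = (228·46 − 28·420)/1496 = -159/187.

m = 1.9465, b = -0.8503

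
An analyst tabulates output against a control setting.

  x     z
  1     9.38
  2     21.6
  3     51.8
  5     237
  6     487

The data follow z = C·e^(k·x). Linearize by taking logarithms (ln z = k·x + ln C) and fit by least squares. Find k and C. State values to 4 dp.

k = 0.7898, C = 4.4708

With ln zᵢ as the transformed response and xᵢ as the regressor:
Over the data: Σx = 17.0000, Σ(x)² = 75.0000, Σln z = 20.9150, Σx·ln z = 84.6960.
Normal system: [[75.0000, 17.0000]; [17.0000, 5]]·[k, ln C]ᵀ = [84.6960, 20.9150]ᵀ.
Slope k = (n·Σx·ln z − Σx·Σln z)/(n·Σ(x)² − (Σx)²) = (5·84.6960 − 17.0000·20.9150)/86.0000 = 0.78983; ln C = (Σln z − k·Σx)/n = 1.49758, so C = exp(1.49758) = 4.47085.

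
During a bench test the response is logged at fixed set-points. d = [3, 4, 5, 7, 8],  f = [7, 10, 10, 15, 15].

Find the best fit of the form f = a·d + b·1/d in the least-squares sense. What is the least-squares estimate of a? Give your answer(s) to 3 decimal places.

The normal equations are: 163·a + 5·b = 336;  5·a + (176149/705600)·b = 1823/168.
(Σd·d = 163, Σd·1/d = 5, Σ1/d·1/d = 176149/705600, Σd·f = 336, Σ1/d·f = 1823/168.)
Δ = 163·(176149/705600) − 5² = 11072287/705600.
a = (336·(176149/705600) − 5·(1823/168))/(11072287/705600) = 1229592/651311; b = (163·(1823/168) − 5·336)/(11072287/705600) = 3683400/651311.

a = 1.888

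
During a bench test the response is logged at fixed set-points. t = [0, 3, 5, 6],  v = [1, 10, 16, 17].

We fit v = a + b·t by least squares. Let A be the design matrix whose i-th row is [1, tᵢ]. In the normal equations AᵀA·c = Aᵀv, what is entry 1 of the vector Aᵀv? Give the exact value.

Entry 1 ↔ basis 1, so (Aᵀv)_{1} = Σᵢ vᵢ = (1)·(1) + (1)·(10) + (1)·(16) + (1)·(17) = 44.

44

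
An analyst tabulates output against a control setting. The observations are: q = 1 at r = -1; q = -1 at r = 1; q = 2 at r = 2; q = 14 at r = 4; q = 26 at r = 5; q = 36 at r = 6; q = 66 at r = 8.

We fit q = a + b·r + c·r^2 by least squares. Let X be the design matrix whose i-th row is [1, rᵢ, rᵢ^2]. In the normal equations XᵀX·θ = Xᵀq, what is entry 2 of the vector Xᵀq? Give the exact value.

Entry 2 ↔ basis r, so (Xᵀq)_{2} = Σᵢ (r)·qᵢ = (-1)·(1) + (1)·(-1) + (2)·(2) + (4)·(14) + (5)·(26) + (6)·(36) + (8)·(66) = 932.

932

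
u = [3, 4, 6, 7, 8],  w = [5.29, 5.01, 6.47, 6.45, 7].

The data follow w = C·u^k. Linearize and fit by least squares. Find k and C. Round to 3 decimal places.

k = 0.324, C = 3.502

Linearized form: ln w = k·ln u + ln C. From the 5 transformed points,
AᵀA = [[14.4498, 8.3020]; [8.3020, 5]], rhs = [15.0833, 8.9544]ᵀ  (here Σln u = 8.3020, Σ(ln u)² = 14.4498, Σln w = 8.9544, Σln u·ln w = 15.0833).
Δ = 14.4498·5 − (8.3020)² = 3.3255; k = (15.0833·5 − 8.3020·8.9544)/3.3255 = 0.32375, ln C = (14.4498·8.9544 − 8.3020·15.0833)/3.3255 = 1.25332, so C = exp(1.25332) = 3.50196.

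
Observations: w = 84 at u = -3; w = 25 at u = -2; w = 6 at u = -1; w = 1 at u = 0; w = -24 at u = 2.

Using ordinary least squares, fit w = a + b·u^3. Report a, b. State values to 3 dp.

AᵀA·[a, b]ᵀ = Aᵀw reads: 5·a + (-28)·b = 92;  (-28)·a + 858·b = -2666.
(Σ1 = 5, Σu^3 = -28, Σu^3·u^3 = 858, Σw = 92, Σu^3·w = -2666.)
Δ = 5·858 − (-28)² = 3506.
a = (92·858 − (-28)·(-2666))/3506 = 2144/1753; b = (5·(-2666) − (-28)·92)/3506 = -5377/1753.

a = 1.223, b = -3.067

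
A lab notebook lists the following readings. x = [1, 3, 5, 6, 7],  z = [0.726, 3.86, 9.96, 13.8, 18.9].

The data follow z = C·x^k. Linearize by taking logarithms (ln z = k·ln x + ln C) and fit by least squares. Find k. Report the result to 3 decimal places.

Linearized form: ln z = k·ln x + ln C. From the 5 transformed points,
Σln x = 6.4457, Σ(ln x)² = 10.7942, Σln z = 8.8929, Σln x·ln z = 15.6054.
Equations: 10.7942·k + 6.4457·ln C = 15.6054;  6.4457·k + 5·ln C = 8.8929.
Slope k = (n·Σln x·ln z − Σln x·Σln z)/(n·Σ(ln x)² − (Σln x)²) = (5·15.6054 − 6.4457·8.8929)/12.4237 = 1.66665; ln C = (Σln z − k·Σln x)/n = -0.36998.

k = 1.667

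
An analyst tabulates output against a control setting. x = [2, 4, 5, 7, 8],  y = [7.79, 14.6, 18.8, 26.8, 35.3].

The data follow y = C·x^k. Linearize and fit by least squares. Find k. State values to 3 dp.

k = 1.056

Linearized form: ln y = k·ln x + ln C. From the 5 transformed points,
Σln x = 7.7142, Σ(ln x)² = 13.1032, Σln y = 14.5200, Σln x·ln y = 23.6713.
Equations: 13.1032·k + 7.7142·ln C = 23.6713;  7.7142·k + 5·ln C = 14.5200.
Solving (det = 6.0066): k = 1.05646, ln C = 1.27405.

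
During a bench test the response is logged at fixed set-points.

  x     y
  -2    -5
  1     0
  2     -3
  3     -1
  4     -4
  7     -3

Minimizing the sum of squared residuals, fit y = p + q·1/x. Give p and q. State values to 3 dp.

p = -3.590, q = 3.208

Setting ∂/∂p … = 0 gives: 6·p + (145/84)·q = -16;  (145/84)·p + (11953/7056)·q = -16/21.
Δ = 6·(11953/7056) − (145/84)² = 50693/7056.
p = ((-16)·(11953/7056) − (145/84)·(-16/21))/(50693/7056) = -181968/50693; q = (6·(-16/21) − (145/84)·(-16))/(50693/7056) = 162624/50693.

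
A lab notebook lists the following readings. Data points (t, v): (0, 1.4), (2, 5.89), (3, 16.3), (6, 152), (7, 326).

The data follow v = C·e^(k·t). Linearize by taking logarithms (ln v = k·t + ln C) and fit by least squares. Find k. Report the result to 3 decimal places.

k = 0.783

Taking logs, ln v = k·t + ln C, so regress ln v on t.
Σt = 18.0000, Σ(t)² = 98.0000, Σln v = 15.7117, Σt·ln v = 82.5716.
Equations: 98.0000·k + 18.0000·ln C = 82.5716;  18.0000·k + 5·ln C = 15.7117.
Δ = 98.0000·5 − (18.0000)² = 166.0000; k = (82.5716·5 − 18.0000·15.7117)/166.0000 = 0.78342, ln C = (98.0000·15.7117 − 18.0000·82.5716)/166.0000 = 0.32202.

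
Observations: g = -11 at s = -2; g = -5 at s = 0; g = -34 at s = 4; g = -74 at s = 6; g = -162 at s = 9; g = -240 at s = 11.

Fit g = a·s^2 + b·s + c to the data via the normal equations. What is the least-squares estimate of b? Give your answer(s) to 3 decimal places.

b = 0.052

Sums needed: Σs^2·s^2 = 22770, Σs^2·s = 2332, Σs^2 = 258, Σs·s = 258, Σs = 28, Σ1 = 6.
Moment sums: Σs^2·g = -45414, Σs·g = -4656, Σg = -526.
Normal equations: [[22770, 2332, 258]; [2332, 258, 28]; [258, 28, 6]]·[a, b, c]ᵀ = [-45414, -4656, -526]ᵀ.
Inverting the 3×3 Gram matrix, [a, b, c]ᵀ = [-31469/16077, 278/5359, -60142/16077]ᵀ.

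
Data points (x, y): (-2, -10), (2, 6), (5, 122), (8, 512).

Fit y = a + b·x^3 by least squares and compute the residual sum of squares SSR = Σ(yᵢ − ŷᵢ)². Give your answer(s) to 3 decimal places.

SSR = 1.649

AᵀA·[a, b]ᵀ = Aᵀy reads: 4·a + 637·b = 630;  637·a + 277897·b = 277522.
Eliminating b: 277897·(row 1) − 637·(row 2) gives 705819·a = 277897·630 − 637·277522 = -1706404, so a = -1706404/705819.
Then b = (277522 − 637·(-1706404/705819))/277897 = 708778/705819.
Residuals: 106146/235273, 271094/705819, -780928/705819, 191396/705819; SSR = 1163720/705819.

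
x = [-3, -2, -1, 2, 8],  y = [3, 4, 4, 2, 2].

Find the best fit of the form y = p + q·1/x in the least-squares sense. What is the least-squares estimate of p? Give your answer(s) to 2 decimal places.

p = 2.62

MᵀM·[p, q]ᵀ = Mᵀy reads: 5·p + (-29/24)·q = 15;  (-29/24)·p + (937/576)·q = -23/4.
(Σ1 = 5, Σ1/x = -29/24, Σ1/x·1/x = 937/576, Σy = 15, Σ1/x·y = -23/4.)
Determinant 5·(937/576) − (-29/24)² = 961/144.
p = (15·(937/576) − (-29/24)·(-23/4))/(961/144) = 10053/3844; q = (5·(-23/4) − (-29/24)·15)/(961/144) = -1530/961.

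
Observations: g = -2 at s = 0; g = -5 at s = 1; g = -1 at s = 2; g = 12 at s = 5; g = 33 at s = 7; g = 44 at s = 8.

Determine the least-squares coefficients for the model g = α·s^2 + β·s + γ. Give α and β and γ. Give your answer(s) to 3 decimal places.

Forming MᵀM = [[7139, 989, 143]; [989, 143, 23]; [143, 23, 6]] and Mᵀg = [4724, 636, 81]ᵀ gives MᵀM·[α, β, γ]ᵀ = Mᵀg.
Solving the 3×3 system (Gaussian elimination) gives α = 29057/30720, β = -10249/6144, γ = -13561/5120.

α = 0.946, β = -1.668, γ = -2.649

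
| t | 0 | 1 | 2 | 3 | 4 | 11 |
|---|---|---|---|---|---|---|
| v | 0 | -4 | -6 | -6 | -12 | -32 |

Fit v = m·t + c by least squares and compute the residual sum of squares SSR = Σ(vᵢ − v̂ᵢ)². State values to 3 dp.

Entries of AᵀA: Σt·t = 151, Σt = 21, Σ1 = 6.
And Σt·v = -434, Σv = -60.
AᵀA·[m, c]ᵀ = Aᵀv becomes [[151, 21]; [21, 6]]·[m, c]ᵀ = [-434, -60]ᵀ.
det = 151·6 − 21² = 465.
m = ((-434)·6 − 21·(-60))/465 = -448/155; c = (151·(-60) − 21·(-434))/465 = 18/155.
Residuals: -18/155, -38/31, -52/155, 396/155, -86/155, -10/31; SSR = 1328/155.

SSR = 8.568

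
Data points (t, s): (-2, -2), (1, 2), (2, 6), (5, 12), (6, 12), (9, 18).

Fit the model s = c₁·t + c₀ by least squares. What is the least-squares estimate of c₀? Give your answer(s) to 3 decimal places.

c₀ = 1.497

Sums needed: Σt·t = 151, Σt = 21, Σ1 = 6.
Right-hand side: Σt·s = 312, Σs = 48.
Normal equations: [[151, 21]; [21, 6]]·[c₁, c₀]ᵀ = [312, 48]ᵀ.
Eliminating c₀: 6·(row 1) − 21·(row 2) gives 465·c₁ = 6·312 − 21·48 = 864, so c₁ = 288/155.
Then c₀ = (48 − 21·(288/155))/6 = 232/155.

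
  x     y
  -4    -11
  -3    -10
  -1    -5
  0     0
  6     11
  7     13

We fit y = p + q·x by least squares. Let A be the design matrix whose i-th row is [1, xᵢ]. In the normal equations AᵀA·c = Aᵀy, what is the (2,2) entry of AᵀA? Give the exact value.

Row 2 ↔ basis x, column 2 ↔ basis x, so (AᵀA)_{2,2} = Σᵢ (x)·(x) = (-4)·(-4) + (-3)·(-3) + (-1)·(-1) + (0)·(0) + (6)·(6) + (7)·(7) = 111.

111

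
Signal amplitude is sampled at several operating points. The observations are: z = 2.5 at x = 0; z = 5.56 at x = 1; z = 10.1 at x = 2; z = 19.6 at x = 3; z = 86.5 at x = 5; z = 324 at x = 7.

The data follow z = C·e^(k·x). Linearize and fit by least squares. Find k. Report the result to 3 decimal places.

With ln zᵢ as the transformed response and xᵢ as the regressor:
Sums: Σx = 18.0000, Σ(x)² = 88.0000, Σln z = 18.1608, Σx·ln z = 78.0332.
Normal system: [[88.0000, 18.0000]; [18.0000, 6]]·[k, ln C]ᵀ = [78.0332, 18.1608]ᵀ.
Δ = 88.0000·6 − (18.0000)² = 204.0000; k = (78.0332·6 − 18.0000·18.1608)/204.0000 = 0.69267, ln C = (88.0000·18.1608 − 18.0000·78.0332)/204.0000 = 0.94881.

k = 0.693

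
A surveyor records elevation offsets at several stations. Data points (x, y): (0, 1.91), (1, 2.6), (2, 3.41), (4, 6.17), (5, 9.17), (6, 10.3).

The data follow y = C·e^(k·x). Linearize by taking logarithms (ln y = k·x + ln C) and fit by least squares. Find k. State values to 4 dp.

k = 0.2917

Linearized form: ln y = k·x + ln C. From the 6 transformed points,
Over the data: Σx = 18.0000, Σ(x)² = 82.0000, Σln y = 9.1971, Σx·ln y = 35.7603.
Normal system: [[82.0000, 18.0000]; [18.0000, 6]]·[k, ln C]ᵀ = [35.7603, 9.1971]ᵀ.
Δ = 82.0000·6 − (18.0000)² = 168.0000; k = (35.7603·6 − 18.0000·9.1971)/168.0000 = 0.29175, ln C = (82.0000·9.1971 − 18.0000·35.7603)/168.0000 = 0.65761.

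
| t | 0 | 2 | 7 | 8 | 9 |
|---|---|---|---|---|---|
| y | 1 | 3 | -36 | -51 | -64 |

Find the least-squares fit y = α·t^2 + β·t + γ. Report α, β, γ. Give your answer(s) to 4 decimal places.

Compute the Gram sums: Σt^2·t^2 = 13074, Σt^2·t = 1592, Σt^2 = 198, Σt·t = 198, Σt = 26, Σ1 = 5.
Right-hand side: Σt^2·y = -10200, Σt·y = -1230, Σy = -147.
Normal equations: [[13074, 1592, 198]; [1592, 198, 26]; [198, 26, 5]]·[α, β, γ]ᵀ = [-10200, -1230, -147]ᵀ.
Solving the 3×3 system (Gaussian elimination) gives α = -16419/15439, β = 32574/15439, γ = 26901/15439.

α = -1.0635, β = 2.1099, γ = 1.7424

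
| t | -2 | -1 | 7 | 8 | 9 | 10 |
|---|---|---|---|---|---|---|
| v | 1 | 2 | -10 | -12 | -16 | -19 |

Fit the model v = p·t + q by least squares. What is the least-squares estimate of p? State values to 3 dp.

With design matrix X, XᵀX = [[299, 31]; [31, 6]] and Xᵀv = [-504, -54]ᵀ.
Eliminating q: 6·(row 1) − 31·(row 2) gives 833·p = 6·(-504) − 31·(-54) = -1350, so p = -1350/833.
Then q = ((-54) − 31·(-1350/833))/6 = -522/833.

p = -1.621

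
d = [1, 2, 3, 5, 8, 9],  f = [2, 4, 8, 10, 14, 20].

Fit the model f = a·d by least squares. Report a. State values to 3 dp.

a = 2.043

Normal-equation sums: Σd·d = 184.
Right-hand side: Σd·f = 376.
Normal equations: [[184]]·[a]ᵀ = [376]ᵀ.
a = 376/184 = 2.04348.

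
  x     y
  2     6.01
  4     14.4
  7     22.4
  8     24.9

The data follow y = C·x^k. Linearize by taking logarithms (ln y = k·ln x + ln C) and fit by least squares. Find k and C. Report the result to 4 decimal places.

Let Y = ln y. Fitting Y = k·ln x + ln C by least squares:
Σln x = 6.1048, Σ(ln x)² = 10.5129, Σln y = 10.7846, Σln x·ln y = 17.6758.
Equations: 10.5129·k + 6.1048·ln C = 17.6758;  6.1048·k + 4·ln C = 10.7846.
Δ = 10.5129·4 − (6.1048)² = 4.7831; k = (17.6758·4 − 6.1048·10.7846)/4.7831 = 1.01719, ln C = (10.5129·10.7846 − 6.1048·17.6758)/4.7831 = 1.14371, so C = exp(1.14371) = 3.13838.

k = 1.0172, C = 3.1384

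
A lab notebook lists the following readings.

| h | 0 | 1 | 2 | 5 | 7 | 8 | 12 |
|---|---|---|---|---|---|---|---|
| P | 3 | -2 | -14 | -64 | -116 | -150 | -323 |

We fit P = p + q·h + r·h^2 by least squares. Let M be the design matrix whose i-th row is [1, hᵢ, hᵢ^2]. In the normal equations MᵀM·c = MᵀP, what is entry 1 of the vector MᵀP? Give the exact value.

-666

Entry 1 ↔ basis 1, so (MᵀP)_{1} = Σᵢ Pᵢ = (1)·(3) + (1)·(-2) + (1)·(-14) + (1)·(-64) + (1)·(-116) + (1)·(-150) + (1)·(-323) = -666.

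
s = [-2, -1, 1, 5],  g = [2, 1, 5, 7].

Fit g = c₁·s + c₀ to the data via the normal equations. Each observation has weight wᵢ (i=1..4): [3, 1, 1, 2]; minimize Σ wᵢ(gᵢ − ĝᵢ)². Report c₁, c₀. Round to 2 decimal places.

c₁ = 0.76, c₀ = 3.28

The normal equations are: 64·c₁ + 4·c₀ = 62;  4·c₁ + 7·c₀ = 26.
(Σwᵢ·s·s = 64, Σwᵢ·s = 4, Σwᵢ·1 = 7, Σwᵢ·s·g = 62, Σwᵢ·g = 26.)
Δ = 64·7 − 4² = 432.
c₁ = (62·7 − 4·26)/432 = 55/72; c₀ = (64·26 − 4·62)/432 = 59/18.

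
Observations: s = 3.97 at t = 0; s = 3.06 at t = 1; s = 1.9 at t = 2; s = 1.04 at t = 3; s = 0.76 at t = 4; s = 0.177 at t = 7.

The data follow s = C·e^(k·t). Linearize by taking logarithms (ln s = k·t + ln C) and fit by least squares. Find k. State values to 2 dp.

k = -0.45

Linearized form: ln s = k·t + ln C. From the 6 transformed points,
Sums: Σt = 17.0000, Σ(t)² = 79.0000, Σln s = 1.1722, Σt·ln s = -10.6992.
Normal system: [[79.0000, 17.0000]; [17.0000, 6]]·[k, ln C]ᵀ = [-10.6992, 1.1722]ᵀ.
Slope k = (n·Σt·ln s − Σt·Σln s)/(n·Σ(t)² − (Σt)²) = (6·-10.6992 − 17.0000·1.1722)/185.0000 = -0.45472; ln C = (Σln s − k·Σt)/n = 1.48374.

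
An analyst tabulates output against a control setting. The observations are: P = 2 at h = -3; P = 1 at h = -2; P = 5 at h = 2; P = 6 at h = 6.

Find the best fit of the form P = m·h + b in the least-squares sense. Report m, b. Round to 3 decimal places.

Compute the Gram sums: Σh·h = 53, Σh = 3, Σ1 = 4.
Right-hand side: Σh·P = 38, ΣP = 14.
MᵀM·[m, b]ᵀ = MᵀP becomes [[53, 3]; [3, 4]]·[m, b]ᵀ = [38, 14]ᵀ.
Eliminating b: 4·(row 1) − 3·(row 2) gives 203·m = 4·38 − 3·14 = 110, so m = 110/203.
Then b = (14 − 3·(110/203))/4 = 628/203.

m = 0.542, b = 3.094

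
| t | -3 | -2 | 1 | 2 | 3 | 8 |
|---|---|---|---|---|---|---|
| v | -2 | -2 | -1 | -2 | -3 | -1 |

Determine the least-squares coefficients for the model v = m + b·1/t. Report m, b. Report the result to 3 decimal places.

Normal-equation sums: Σ1 = 6, Σ1/t = 9/8, Σ1/t·1/t = 1001/576.
Right-hand side: Σv = -11, Σ1/t·v = -35/24.
AᵀA·[m, b]ᵀ = Aᵀv becomes [[6, 9/8]; [9/8, 1001/576]]·[m, b]ᵀ = [-11, -35/24]ᵀ.
Δ = 6·(1001/576) − (9/8)² = 1759/192.
m = ((-11)·(1001/576) − (9/8)·(-35/24))/(1759/192) = -10066/5277; b = (6·(-35/24) − (9/8)·(-11))/(1759/192) = 696/1759.

m = -1.908, b = 0.396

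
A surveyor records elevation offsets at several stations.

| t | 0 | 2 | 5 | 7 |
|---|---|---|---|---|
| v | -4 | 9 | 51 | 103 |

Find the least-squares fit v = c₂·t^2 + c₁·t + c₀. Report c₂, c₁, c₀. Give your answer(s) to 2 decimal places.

Setting ∂/∂c₂ … = 0 gives: 3042·c₂ + 476·c₁ + 78·c₀ = 6358;  476·c₂ + 78·c₁ + 14·c₀ = 994;  78·c₂ + 14·c₁ + 4·c₀ = 159.
Solving the 3×3 system (Gaussian elimination) gives c₂ = 39/20, c₁ = 833/580, c₀ = -383/116.

c₂ = 1.95, c₁ = 1.44, c₀ = -3.30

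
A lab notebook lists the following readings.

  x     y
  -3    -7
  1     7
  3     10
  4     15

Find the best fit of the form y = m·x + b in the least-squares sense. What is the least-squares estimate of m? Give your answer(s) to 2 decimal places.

m = 3.02

The normal equations are: 35·m + 5·b = 118;  5·m + 4·b = 25.
Eliminating b: 4·(row 1) − 5·(row 2) gives 115·m = 4·118 − 5·25 = 347, so m = 347/115.
Then b = (25 − 5·(347/115))/4 = 57/23.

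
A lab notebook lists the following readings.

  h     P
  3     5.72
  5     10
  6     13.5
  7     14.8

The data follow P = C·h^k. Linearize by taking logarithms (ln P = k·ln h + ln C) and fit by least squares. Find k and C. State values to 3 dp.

k = 1.158, C = 1.600

Let Y = ln P. Fitting Y = k·ln h + ln C by least squares:
Σln h = 6.4457, Σ(ln h)² = 10.7942, Σln P = 9.3439, Σln h·ln P = 15.5287.
Equations: 10.7942·k + 6.4457·ln C = 15.5287;  6.4457·k + 4·ln C = 9.3439.
Solving (det = 1.6295): k = 1.15792, ln C = 0.47006, so C = exp(0.47006) = 1.60009.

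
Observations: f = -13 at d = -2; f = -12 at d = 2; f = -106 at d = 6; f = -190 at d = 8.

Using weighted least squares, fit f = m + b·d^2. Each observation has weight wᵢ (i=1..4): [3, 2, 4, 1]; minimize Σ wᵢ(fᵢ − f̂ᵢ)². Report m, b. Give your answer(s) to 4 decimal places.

m = -0.6390, b = -2.9413

The normal equations are: 10·m + 228·b = -677;  228·m + 9360·b = -27676.
(Σwᵢ·1 = 10, Σwᵢ·d^2 = 228, Σwᵢ·d^2·d^2 = 9360, Σwᵢ·f = -677, Σwᵢ·d^2·f = -27676.)
det = 10·9360 − 228² = 41616.
m = ((-677)·9360 − 228·(-27676))/41616 = -554/867; b = (10·(-27676) − 228·(-677))/41616 = -30601/10404.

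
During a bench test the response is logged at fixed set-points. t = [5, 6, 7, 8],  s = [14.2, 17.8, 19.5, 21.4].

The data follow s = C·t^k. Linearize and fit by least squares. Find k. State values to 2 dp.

Linearized form: ln s = k·ln t + ln C. From the 4 transformed points,
Over the data: Σln t = 7.4265, Σ(ln t)² = 13.9113, Σln s = 11.5662, Σln t·ln s = 21.5794.
Normal system: [[13.9113, 7.4265]; [7.4265, 4]]·[k, ln C]ᵀ = [21.5794, 11.5662]ᵀ.
Δ = 13.9113·4 − (7.4265)² = 0.4917; k = (21.5794·4 − 7.4265·11.5662)/0.4917 = 0.85447, ln C = (13.9113·11.5662 − 7.4265·21.5794)/0.4917 = 1.30512.

k = 0.85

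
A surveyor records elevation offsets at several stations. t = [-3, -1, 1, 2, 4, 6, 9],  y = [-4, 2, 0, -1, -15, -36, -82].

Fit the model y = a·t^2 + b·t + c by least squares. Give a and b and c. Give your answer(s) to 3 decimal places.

Entries of XᵀX: Σt^2·t^2 = 8212, Σt^2·t = 990, Σt^2 = 148, Σt·t = 148, Σt = 18, Σ1 = 7.
For Xᵀy: Σt^2·y = -8216, Σt·y = -1006, Σy = -136.
Normal equations: [[8212, 990, 148]; [990, 148, 18]; [148, 18, 7]]·[a, b, c]ᵀ = [-8216, -1006, -136]ᵀ.
Solving the 3×3 system (Gaussian elimination) gives a = -250693/254793, b = -47314/84931, c = 715096/254793.

a = -0.984, b = -0.557, c = 2.807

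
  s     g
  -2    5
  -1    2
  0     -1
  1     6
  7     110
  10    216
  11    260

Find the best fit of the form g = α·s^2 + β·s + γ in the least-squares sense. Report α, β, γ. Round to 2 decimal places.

α = 1.98, β = 1.78, γ = 0.88

From the data, Σs^2·s^2 = 27060, Σs^2·s = 2666, Σs^2 = 276, Σs·s = 276, Σs = 26, Σ1 = 7.
Moment sums: Σs^2·g = 58478, Σs·g = 5784, Σg = 598.
AᵀA·[α, β, γ]ᵀ = Aᵀg becomes [[27060, 2666, 276]; [2666, 276, 26]; [276, 26, 7]]·[α, β, γ]ᵀ = [58478, 5784, 598]ᵀ.
Inverting the 3×3 Gram matrix, [α, β, γ]ᵀ = [727766/368081, 653519/368081, 46072/52583]ᵀ.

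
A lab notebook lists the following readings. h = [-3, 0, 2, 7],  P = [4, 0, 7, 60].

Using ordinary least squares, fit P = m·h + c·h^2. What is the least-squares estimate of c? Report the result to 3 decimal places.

c = 0.992

The normal system MᵀM·[m, c]ᵀ = MᵀP is [[62, 324]; [324, 2498]]·[m, c]ᵀ = [422, 3004]ᵀ.
Δ = 62·2498 − 324² = 49900.
m = (422·2498 − 324·3004)/49900 = 4043/2495; c = (62·3004 − 324·422)/49900 = 2476/2495.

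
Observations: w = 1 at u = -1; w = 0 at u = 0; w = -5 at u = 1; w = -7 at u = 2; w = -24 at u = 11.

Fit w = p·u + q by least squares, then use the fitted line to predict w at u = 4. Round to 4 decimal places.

The normal system XᵀX·[p, q]ᵀ = Xᵀw is [[127, 13]; [13, 5]]·[p, q]ᵀ = [-284, -35]ᵀ.
Eliminating q: 5·(row 1) − 13·(row 2) gives 466·p = 5·(-284) − 13·(-35) = -965, so p = -965/466.
Then q = ((-35) − 13·(-965/466))/5 = -753/466.
At u = 4: ŵ = (-965/466)·(4) + (-753/466)·(1) = -4613/466.

ŵ = -9.8991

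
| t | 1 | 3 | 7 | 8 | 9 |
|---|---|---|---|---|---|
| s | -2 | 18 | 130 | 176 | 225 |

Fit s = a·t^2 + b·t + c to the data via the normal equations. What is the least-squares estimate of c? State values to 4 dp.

c = -2.1031

AᵀA·[a, b, c]ᵀ = Aᵀs reads: 13140·a + 1612·b + 204·c = 36019;  1612·a + 204·b + 28·c = 4395;  204·a + 28·b + 5·c = 547.
(Σt^2·t^2 = 13140, Σt^2·t = 1612, Σt^2 = 204, Σt·t = 204, Σt = 28, Σ1 = 5, Σt^2·s = 36019, Σt·s = 4395, Σs = 547.)
Inverting the 3×3 Gram matrix, [a, b, c]ᵀ = [3327/1067, -11977/4268, -204/97]ᵀ.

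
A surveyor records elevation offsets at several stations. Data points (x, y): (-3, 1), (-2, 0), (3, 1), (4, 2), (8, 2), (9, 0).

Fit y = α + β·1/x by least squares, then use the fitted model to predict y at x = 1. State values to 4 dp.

Compute the Gram sums: Σ1 = 6, Σ1/x = -1/72, Σ1/x·1/x = 2917/5184.
Moment sums: Σy = 6, Σ1/x·y = 3/4.
Eliminating β: (2917/5184)·(row 1) − (-1/72)·(row 2) gives (17501/5184)·α = (2917/5184)·6 − (-1/72)·(3/4) = 1463/432, so α = 1596/1591.
Then β = ((3/4) − (-1/72)·(1596/1591))/(2917/5184) = 2160/1591.
At x = 1: ŷ = (1596/1591)·(1) + (2160/1591)·(1) = 3756/1591.

ŷ = 2.3608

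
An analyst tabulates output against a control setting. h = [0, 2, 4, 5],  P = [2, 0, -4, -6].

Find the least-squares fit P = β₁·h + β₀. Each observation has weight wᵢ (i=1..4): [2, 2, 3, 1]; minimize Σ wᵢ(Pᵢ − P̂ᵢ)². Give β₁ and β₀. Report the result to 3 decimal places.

The normal equations are: 81·β₁ + 21·β₀ = -78;  21·β₁ + 8·β₀ = -14.
(Σwᵢ·h·h = 81, Σwᵢ·h = 21, Σwᵢ·1 = 8, Σwᵢ·h·P = -78, Σwᵢ·P = -14.)
Determinant 81·8 − 21² = 207.
β₁ = ((-78)·8 − 21·(-14))/207 = -110/69; β₀ = (81·(-14) − 21·(-78))/207 = 56/23.

β₁ = -1.594, β₀ = 2.435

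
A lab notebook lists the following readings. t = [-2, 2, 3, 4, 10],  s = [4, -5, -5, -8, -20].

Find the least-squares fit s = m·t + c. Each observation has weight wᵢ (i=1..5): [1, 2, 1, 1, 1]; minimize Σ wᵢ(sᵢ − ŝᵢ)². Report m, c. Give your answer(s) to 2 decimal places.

m = -1.97, c = -0.26

Forming XᵀWX = [[137, 19]; [19, 6]] and XᵀWs = [-275, -39]ᵀ gives XᵀWX·[m, c]ᵀ = XᵀWs.
Δ = 137·6 − 19² = 461.
m = ((-275)·6 − 19·(-39))/461 = -909/461; c = (137·(-39) − 19·(-275))/461 = -118/461.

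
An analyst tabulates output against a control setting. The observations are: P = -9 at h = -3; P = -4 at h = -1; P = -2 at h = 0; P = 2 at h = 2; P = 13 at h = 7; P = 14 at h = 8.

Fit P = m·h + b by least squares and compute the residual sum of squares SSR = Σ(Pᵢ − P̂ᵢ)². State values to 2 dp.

Normal-equation sums: Σh·h = 127, Σh = 13, Σ1 = 6.
Moment sums: Σh·P = 238, ΣP = 14.
Normal equations: [[127, 13]; [13, 6]]·[m, b]ᵀ = [238, 14]ᵀ.
Determinant 127·6 − 13² = 593.
m = (238·6 − 13·14)/593 = 1246/593; b = (127·14 − 13·238)/593 = -1316/593.
Residuals: -283/593, 190/593, 130/593, 10/593, 303/593, -350/593; SSR = 586/593.

SSR = 0.99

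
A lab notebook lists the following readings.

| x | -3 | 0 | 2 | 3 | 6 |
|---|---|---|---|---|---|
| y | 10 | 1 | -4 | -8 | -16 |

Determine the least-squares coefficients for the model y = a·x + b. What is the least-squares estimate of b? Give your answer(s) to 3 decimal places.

With design matrix A, AᵀA = [[58, 8]; [8, 5]] and Aᵀy = [-158, -17]ᵀ.
Δ = 58·5 − 8² = 226.
a = ((-158)·5 − 8·(-17))/226 = -327/113; b = (58·(-17) − 8·(-158))/226 = 139/113.

b = 1.230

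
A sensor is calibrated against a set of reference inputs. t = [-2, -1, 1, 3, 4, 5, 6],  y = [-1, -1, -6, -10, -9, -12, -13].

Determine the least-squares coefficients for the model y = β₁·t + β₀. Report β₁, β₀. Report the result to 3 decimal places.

Normal-equation sums: Σt·t = 92, Σt = 16, Σ1 = 7.
Moment sums: Σt·y = -207, Σy = -52.
So XᵀX·[β₁, β₀]ᵀ = Xᵀy: [[92, 16]; [16, 7]]·[β₁, β₀]ᵀ = [-207, -52]ᵀ.
det = 92·7 − 16² = 388.
β₁ = ((-207)·7 − 16·(-52))/388 = -617/388; β₀ = (92·(-52) − 16·(-207))/388 = -368/97.

β₁ = -1.590, β₀ = -3.794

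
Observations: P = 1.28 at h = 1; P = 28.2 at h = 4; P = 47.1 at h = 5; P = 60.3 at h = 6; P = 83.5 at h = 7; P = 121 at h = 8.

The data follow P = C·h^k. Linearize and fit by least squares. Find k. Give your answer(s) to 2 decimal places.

Linearized form: ln P = k·ln h + ln C. From the 6 transformed points,
Sums: Σln h = 8.8128, Σ(ln h)² = 15.8331, Σln P = 20.7584, Σln h·ln P = 36.7572.
Normal system: [[15.8331, 8.8128]; [8.8128, 6]]·[k, ln C]ᵀ = [36.7572, 20.7584]ᵀ.
Δ = 15.8331·6 − (8.8128)² = 17.3327; k = (36.7572·6 − 8.8128·20.7584)/17.3327 = 2.16946, ln C = (15.8331·20.7584 − 8.8128·36.7572)/17.3327 = 0.27322.

k = 2.17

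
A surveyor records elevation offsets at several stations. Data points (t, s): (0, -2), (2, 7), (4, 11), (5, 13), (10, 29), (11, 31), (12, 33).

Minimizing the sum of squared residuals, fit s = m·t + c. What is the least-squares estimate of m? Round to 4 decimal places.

With design matrix M, MᵀM = [[410, 44]; [44, 7]] and Mᵀs = [1150, 122]ᵀ.
Δ = 410·7 − 44² = 934.
m = (1150·7 − 44·122)/934 = 1341/467; c = (410·122 − 44·1150)/934 = -290/467.

m = 2.8715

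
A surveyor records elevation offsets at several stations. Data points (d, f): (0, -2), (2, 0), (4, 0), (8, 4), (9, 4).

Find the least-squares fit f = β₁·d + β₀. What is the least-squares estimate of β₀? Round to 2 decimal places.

β₀ = -1.94

Normal-equation sums: Σd·d = 165, Σd = 23, Σ1 = 5.
Moment sums: Σd·f = 68, Σf = 6.
Normal equations: [[165, 23]; [23, 5]]·[β₁, β₀]ᵀ = [68, 6]ᵀ.
det = 165·5 − 23² = 296.
β₁ = (68·5 − 23·6)/296 = 101/148; β₀ = (165·6 − 23·68)/296 = -287/148.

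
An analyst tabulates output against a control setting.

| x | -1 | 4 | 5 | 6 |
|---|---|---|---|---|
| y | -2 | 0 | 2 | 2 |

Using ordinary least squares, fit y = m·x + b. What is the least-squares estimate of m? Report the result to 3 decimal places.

m = 0.586

Sums needed: Σx·x = 78, Σx = 14, Σ1 = 4.
And Σx·y = 24, Σy = 2.
MᵀM·[m, b]ᵀ = Mᵀy becomes [[78, 14]; [14, 4]]·[m, b]ᵀ = [24, 2]ᵀ.
det = 78·4 − 14² = 116.
m = (24·4 − 14·2)/116 = 17/29; b = (78·2 − 14·24)/116 = -45/29.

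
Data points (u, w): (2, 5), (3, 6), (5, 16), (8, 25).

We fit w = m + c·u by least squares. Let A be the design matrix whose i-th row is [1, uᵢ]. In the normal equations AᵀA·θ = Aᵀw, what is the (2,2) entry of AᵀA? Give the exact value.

102

Row 2 ↔ basis u, column 2 ↔ basis u, so (AᵀA)_{2,2} = Σᵢ (u)·(u) = (2)·(2) + (3)·(3) + (5)·(5) + (8)·(8) = 102.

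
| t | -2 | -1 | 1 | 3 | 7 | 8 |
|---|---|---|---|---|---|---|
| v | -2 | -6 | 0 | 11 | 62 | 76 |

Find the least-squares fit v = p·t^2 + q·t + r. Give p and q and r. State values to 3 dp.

Sums needed: Σt^2·t^2 = 6596, Σt^2·t = 874, Σt^2 = 128, Σt·t = 128, Σt = 16, Σ1 = 6.
Moment sums: Σt^2·v = 7987, Σt·v = 1085, Σv = 141.
AᵀA·[p, q, r]ᵀ = Aᵀv becomes [[6596, 874, 128]; [874, 128, 16]; [128, 16, 6]]·[p, q, r]ᵀ = [7987, 1085, 141]ᵀ.
Inverting the 3×3 Gram matrix, [p, q, r]ᵀ = [23607/23054, 44187/23054, -79679/23054]ᵀ.

p = 1.024, q = 1.917, r = -3.456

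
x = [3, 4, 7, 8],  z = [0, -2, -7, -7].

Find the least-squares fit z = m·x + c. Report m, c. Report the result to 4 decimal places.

m = -1.4706, c = 4.0882

Forming MᵀM = [[138, 22]; [22, 4]] and Mᵀz = [-113, -16]ᵀ gives MᵀM·[m, c]ᵀ = Mᵀz.
Eliminating c: 4·(row 1) − 22·(row 2) gives 68·m = 4·(-113) − 22·(-16) = -100, so m = -25/17.
Then c = ((-16) − 22·(-25/17))/4 = 139/34.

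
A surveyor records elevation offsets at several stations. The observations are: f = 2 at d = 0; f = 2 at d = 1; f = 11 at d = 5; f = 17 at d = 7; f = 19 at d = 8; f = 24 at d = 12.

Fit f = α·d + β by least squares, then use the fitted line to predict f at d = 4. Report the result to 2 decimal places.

From the data, Σd·d = 283, Σd = 33, Σ1 = 6.
Moment sums: Σd·f = 616, Σf = 75.
Normal equations: [[283, 33]; [33, 6]]·[α, β]ᵀ = [616, 75]ᵀ.
Determinant 283·6 − 33² = 609.
α = (616·6 − 33·75)/609 = 407/203; β = (283·75 − 33·616)/609 = 299/203.
At d = 4: f̂ = (407/203)·(4) + (299/203)·(1) = 1927/203.

f̂ = 9.49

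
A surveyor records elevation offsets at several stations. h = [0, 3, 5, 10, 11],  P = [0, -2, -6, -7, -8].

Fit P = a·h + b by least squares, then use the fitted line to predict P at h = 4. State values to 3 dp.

P̂ = -3.343

XᵀX·[a, b]ᵀ = XᵀP reads: 255·a + 29·b = -194;  29·a + 5·b = -23.
Δ = 255·5 − 29² = 434.
a = ((-194)·5 − 29·(-23))/434 = -303/434; b = (255·(-23) − 29·(-194))/434 = -239/434.
At h = 4: P̂ = (-303/434)·(4) + (-239/434)·(1) = -1451/434.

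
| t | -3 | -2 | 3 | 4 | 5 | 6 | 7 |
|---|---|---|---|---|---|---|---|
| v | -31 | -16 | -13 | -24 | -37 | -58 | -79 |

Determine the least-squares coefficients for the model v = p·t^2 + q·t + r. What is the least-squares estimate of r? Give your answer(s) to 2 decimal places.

r = -3.64

The normal equations are: 4756·p + 740·q + 148·r = -7728;  740·p + 148·q + 20·r = -1096;  148·p + 20·q + 7·r = -258.
Solving the 3×3 system (Gaussian elimination) gives p = -6761/3444, q = 9997/3444, r = -1046/287.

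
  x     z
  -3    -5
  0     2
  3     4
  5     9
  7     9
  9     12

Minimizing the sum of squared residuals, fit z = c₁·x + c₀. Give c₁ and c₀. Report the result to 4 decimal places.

c₁ = 1.3518, c₀ = 0.4355

MᵀM·[c₁, c₀]ᵀ = Mᵀz reads: 173·c₁ + 21·c₀ = 243;  21·c₁ + 6·c₀ = 31.
(Σx·x = 173, Σx = 21, Σ1 = 6, Σx·z = 243, Σz = 31.)
Eliminating c₀: 6·(row 1) − 21·(row 2) gives 597·c₁ = 6·243 − 21·31 = 807, so c₁ = 269/199.
Then c₀ = (31 − 21·(269/199))/6 = 260/597.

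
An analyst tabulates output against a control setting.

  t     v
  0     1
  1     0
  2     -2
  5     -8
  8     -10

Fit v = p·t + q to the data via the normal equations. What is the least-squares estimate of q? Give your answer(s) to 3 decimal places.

q = 0.925

Forming AᵀA = [[94, 16]; [16, 5]] and Aᵀv = [-124, -19]ᵀ gives AᵀA·[p, q]ᵀ = Aᵀv.
Determinant 94·5 − 16² = 214.
p = ((-124)·5 − 16·(-19))/214 = -158/107; q = (94·(-19) − 16·(-124))/214 = 99/107.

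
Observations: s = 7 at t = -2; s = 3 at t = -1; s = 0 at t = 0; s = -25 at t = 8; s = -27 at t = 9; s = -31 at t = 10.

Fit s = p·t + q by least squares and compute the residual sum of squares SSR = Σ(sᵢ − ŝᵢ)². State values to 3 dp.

SSR = 1.171

Normal-equation sums: Σt·t = 250, Σt = 24, Σ1 = 6.
And Σt·s = -770, Σs = -73.
Normal equations: [[250, 24]; [24, 6]]·[p, q]ᵀ = [-770, -73]ᵀ.
Δ = 250·6 − 24² = 924.
p = ((-770)·6 − 24·(-73))/924 = -239/77; q = (250·(-73) − 24·(-770))/924 = 115/462.
Residuals: 251/462, -163/462, -115/462, -193/462, 317/462, -97/462; SSR = 541/462.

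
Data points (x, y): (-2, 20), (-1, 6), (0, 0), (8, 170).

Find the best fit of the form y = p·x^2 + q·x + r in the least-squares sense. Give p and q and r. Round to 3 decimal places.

p = 3.132, q = -3.768, r = -0.324

Normal-equation sums: Σx^2·x^2 = 4113, Σx^2·x = 503, Σx^2 = 69, Σx·x = 69, Σx = 5, Σ1 = 4.
And Σx^2·y = 10966, Σx·y = 1314, Σy = 196.
Inverting the 3×3 Gram matrix, [p, q, r]ᵀ = [30453/9722, -36629/9722, -1575/4861]ᵀ.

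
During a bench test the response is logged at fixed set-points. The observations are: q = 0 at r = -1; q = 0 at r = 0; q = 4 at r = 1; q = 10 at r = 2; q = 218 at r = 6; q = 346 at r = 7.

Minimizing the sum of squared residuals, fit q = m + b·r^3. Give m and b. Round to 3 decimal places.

From the data, Σ1 = 6, Σr^3 = 567, Σr^3·r^3 = 164371.
For Aᵀq: Σq = 578, Σr^3·q = 165850.
AᵀA·[m, b]ᵀ = Aᵀq becomes [[6, 567]; [567, 164371]]·[m, b]ᵀ = [578, 165850]ᵀ.
Eliminating b: 164371·(row 1) − 567·(row 2) gives 664737·m = 164371·578 − 567·165850 = 969488, so m = 969488/664737.
Then b = (165850 − 567·(969488/664737))/164371 = 222458/221579.

m = 1.458, b = 1.004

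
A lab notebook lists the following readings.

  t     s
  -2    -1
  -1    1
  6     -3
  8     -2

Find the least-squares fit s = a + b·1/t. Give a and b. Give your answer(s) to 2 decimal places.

a = -2.15, b = -2.97

The normal equations are: 4·a + (-29/24)·b = -5;  (-29/24)·a + (745/576)·b = -5/4.
Eliminating b: (745/576)·(row 1) − (-29/24)·(row 2) gives (713/192)·a = (745/576)·(-5) − (-29/24)·(-5/4) = -4595/576, so a = -4595/2139.
Then b = ((-5/4) − (-29/24)·(-4595/2139))/(745/576) = -2120/713.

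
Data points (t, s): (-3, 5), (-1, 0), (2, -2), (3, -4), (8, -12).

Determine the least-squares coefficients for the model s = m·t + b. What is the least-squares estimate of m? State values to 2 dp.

m = -1.46

Entries of AᵀA: Σt·t = 87, Σt = 9, Σ1 = 5.
Right-hand side: Σt·s = -127, Σs = -13.
Normal equations: [[87, 9]; [9, 5]]·[m, b]ᵀ = [-127, -13]ᵀ.
det = 87·5 − 9² = 354.
m = ((-127)·5 − 9·(-13))/354 = -259/177; b = (87·(-13) − 9·(-127))/354 = 2/59.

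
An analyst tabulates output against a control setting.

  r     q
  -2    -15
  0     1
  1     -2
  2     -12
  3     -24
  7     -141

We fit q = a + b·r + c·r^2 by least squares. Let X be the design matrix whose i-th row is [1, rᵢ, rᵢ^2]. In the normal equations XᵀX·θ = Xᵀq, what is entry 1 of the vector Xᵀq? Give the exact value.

Entry 1 ↔ basis 1, so (Xᵀq)_{1} = Σᵢ qᵢ = (1)·(-15) + (1)·(1) + (1)·(-2) + (1)·(-12) + (1)·(-24) + (1)·(-141) = -193.

-193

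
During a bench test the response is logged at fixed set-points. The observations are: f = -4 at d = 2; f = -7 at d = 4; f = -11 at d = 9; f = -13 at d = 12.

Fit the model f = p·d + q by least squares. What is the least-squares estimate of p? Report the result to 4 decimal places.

Forming AᵀA = [[245, 27]; [27, 4]] and Aᵀf = [-291, -35]ᵀ gives AᵀA·[p, q]ᵀ = Aᵀf.
Eliminating q: 4·(row 1) − 27·(row 2) gives 251·p = 4·(-291) − 27·(-35) = -219, so p = -219/251.
Then q = ((-35) − 27·(-219/251))/4 = -718/251.

p = -0.8725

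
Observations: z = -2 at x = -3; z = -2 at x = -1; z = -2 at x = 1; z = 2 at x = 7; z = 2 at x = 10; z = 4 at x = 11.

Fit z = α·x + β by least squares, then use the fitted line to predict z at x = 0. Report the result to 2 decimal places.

ẑ = -1.45

The normal system MᵀM·[α, β]ᵀ = Mᵀz is [[281, 25]; [25, 6]]·[α, β]ᵀ = [84, 2]ᵀ.
Determinant 281·6 − 25² = 1061.
α = (84·6 − 25·2)/1061 = 454/1061; β = (281·2 − 25·84)/1061 = -1538/1061.
At x = 0: ẑ = (454/1061)·(0) + (-1538/1061)·(1) = -1538/1061.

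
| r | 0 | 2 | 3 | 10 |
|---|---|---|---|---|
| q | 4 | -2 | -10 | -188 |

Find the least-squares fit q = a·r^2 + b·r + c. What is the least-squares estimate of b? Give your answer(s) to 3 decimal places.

Setting ∂/∂a … = 0 gives: 10097·a + 1035·b + 113·c = -18898;  1035·a + 113·b + 15·c = -1914;  113·a + 15·b + 4·c = -196.
Row-reducing yields a = -37573/18218, b = 26211/18218, c = 35232/9109.

b = 1.439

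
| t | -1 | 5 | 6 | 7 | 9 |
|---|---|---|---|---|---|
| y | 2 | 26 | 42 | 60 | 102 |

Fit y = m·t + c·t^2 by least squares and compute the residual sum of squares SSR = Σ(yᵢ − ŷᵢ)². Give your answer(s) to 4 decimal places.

SSR = 4.9943

Entries of XᵀX: Σt·t = 192, Σt·t^2 = 1412, Σt^2·t^2 = 10884.
Right-hand side: Σt·y = 1718, Σt^2·y = 13366.
So XᵀX·[m, c]ᵀ = Xᵀy: [[192, 1412]; [1412, 10884]]·[m, c]ᵀ = [1718, 13366]ᵀ.
Δ = 192·10884 − 1412² = 95984.
m = (1718·10884 − 1412·13366)/95984 = -10880/5999; c = (192·13366 − 1412·1718)/95984 = 17557/11998.
Residuals: -15321/11998, -18177/11998, 1212/5999, 1701/1714, -2481/11998; SSR = 29961/5999.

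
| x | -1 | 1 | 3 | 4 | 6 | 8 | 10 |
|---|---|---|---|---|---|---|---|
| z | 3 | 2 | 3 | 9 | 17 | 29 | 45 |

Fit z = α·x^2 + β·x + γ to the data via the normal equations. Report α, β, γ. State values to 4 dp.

Entries of AᵀA: Σx^2·x^2 = 15731, Σx^2·x = 1819, Σx^2 = 227, Σx·x = 227, Σx = 31, Σ1 = 7.
Moment sums: Σx^2·z = 7144, Σx·z = 828, Σz = 108.
AᵀA·[α, β, γ]ᵀ = Aᵀz becomes [[15731, 1819, 227]; [1819, 227, 31]; [227, 31, 7]]·[α, β, γ]ᵀ = [7144, 828, 108]ᵀ.
Inverting the 3×3 Gram matrix, [α, β, γ]ᵀ = [18439/38829, -15884/38829, 23823/12943]ᵀ.

α = 0.4749, β = -0.4091, γ = 1.8406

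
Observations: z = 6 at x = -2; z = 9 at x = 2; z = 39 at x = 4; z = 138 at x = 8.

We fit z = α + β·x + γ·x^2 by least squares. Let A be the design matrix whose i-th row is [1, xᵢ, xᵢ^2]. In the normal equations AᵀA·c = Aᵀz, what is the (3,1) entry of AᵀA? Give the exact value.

Row 3 ↔ basis x^2, column 1 ↔ basis 1, so (AᵀA)_{3,1} = Σᵢ x^2 = (4)·(1) + (4)·(1) + (16)·(1) + (64)·(1) = 88.

88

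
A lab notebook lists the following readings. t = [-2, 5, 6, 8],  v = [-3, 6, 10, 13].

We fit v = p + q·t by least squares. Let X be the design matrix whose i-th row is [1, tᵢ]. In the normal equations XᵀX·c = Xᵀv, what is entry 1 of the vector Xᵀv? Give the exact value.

26

Entry 1 ↔ basis 1, so (Xᵀv)_{1} = Σᵢ vᵢ = (1)·(-3) + (1)·(6) + (1)·(10) + (1)·(13) = 26.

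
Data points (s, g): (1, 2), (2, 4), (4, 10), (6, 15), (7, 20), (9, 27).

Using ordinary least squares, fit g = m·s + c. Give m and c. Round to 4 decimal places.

m = 3.1174, c = -2.0676

Setting ∂/∂m … = 0 gives: 187·m + 29·c = 523;  29·m + 6·c = 78.
(Σs·s = 187, Σs = 29, Σ1 = 6, Σs·g = 523, Σg = 78.)
Determinant 187·6 − 29² = 281.
m = (523·6 − 29·78)/281 = 876/281; c = (187·78 − 29·523)/281 = -581/281.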